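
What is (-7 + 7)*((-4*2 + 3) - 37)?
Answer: 0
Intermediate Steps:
(-7 + 7)*((-4*2 + 3) - 37) = 0*((-8 + 3) - 37) = 0*(-5 - 37) = 0*(-42) = 0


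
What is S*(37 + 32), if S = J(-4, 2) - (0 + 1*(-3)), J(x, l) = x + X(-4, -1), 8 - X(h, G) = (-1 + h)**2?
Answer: -1242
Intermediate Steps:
X(h, G) = 8 - (-1 + h)**2
J(x, l) = -17 + x (J(x, l) = x + (8 - (-1 - 4)**2) = x + (8 - 1*(-5)**2) = x + (8 - 1*25) = x + (8 - 25) = x - 17 = -17 + x)
S = -18 (S = (-17 - 4) - (0 + 1*(-3)) = -21 - (0 - 3) = -21 - 1*(-3) = -21 + 3 = -18)
S*(37 + 32) = -18*(37 + 32) = -18*69 = -1242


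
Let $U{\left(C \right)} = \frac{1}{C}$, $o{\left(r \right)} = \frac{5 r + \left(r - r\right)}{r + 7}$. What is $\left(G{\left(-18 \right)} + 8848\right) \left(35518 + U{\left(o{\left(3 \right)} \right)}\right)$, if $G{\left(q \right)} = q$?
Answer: $\frac{940889480}{3} \approx 3.1363 \cdot 10^{8}$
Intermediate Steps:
$o{\left(r \right)} = \frac{5 r}{7 + r}$ ($o{\left(r \right)} = \frac{5 r + 0}{7 + r} = \frac{5 r}{7 + r}$)
$\left(G{\left(-18 \right)} + 8848\right) \left(35518 + U{\left(o{\left(3 \right)} \right)}\right) = \left(-18 + 8848\right) \left(35518 + \frac{1}{5 \cdot 3 \frac{1}{7 + 3}}\right) = 8830 \left(35518 + \frac{1}{5 \cdot 3 \cdot \frac{1}{10}}\right) = 8830 \left(35518 + \frac{1}{\frac{3}{2}}\right) = 8830 \left(35518 + \frac{2}{3}\right) = 8830 \cdot \frac{106556}{3} = \frac{940889480}{3}$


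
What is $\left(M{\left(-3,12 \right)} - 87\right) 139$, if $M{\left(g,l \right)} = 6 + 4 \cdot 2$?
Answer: $-10147$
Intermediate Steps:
$M{\left(g,l \right)} = 14$ ($M{\left(g,l \right)} = 6 + 8 = 14$)
$\left(M{\left(-3,12 \right)} - 87\right) 139 = \left(14 - 87\right) 139 = \left(-73\right) 139 = -10147$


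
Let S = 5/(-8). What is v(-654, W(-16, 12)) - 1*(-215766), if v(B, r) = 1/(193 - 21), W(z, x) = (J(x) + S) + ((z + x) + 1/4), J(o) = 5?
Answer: 37111753/172 ≈ 2.1577e+5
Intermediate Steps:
S = -5/8 (S = 5*(-⅛) = -5/8 ≈ -0.62500)
W(z, x) = 37/8 + x + z (W(z, x) = (5 - 5/8) + ((z + x) + 1/4) = 35/8 + ((x + z) + ¼) = 35/8 + (¼ + x + z) = 37/8 + x + z)
v(B, r) = 1/172
v(-654, W(-16, 12)) - 1*(-215766) = 1/172 - 1*(-215766) = 1/172 + 215766 = 37111753/172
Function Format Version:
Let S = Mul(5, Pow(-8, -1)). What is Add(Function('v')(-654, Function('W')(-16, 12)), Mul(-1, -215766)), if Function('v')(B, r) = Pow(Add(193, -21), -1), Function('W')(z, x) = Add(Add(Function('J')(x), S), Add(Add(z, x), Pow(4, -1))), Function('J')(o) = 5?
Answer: Rational(37111753, 172) ≈ 2.1577e+5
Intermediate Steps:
S = Rational(-5, 8) (S = Mul(5, Rational(-1, 8)) = Rational(-5, 8) ≈ -0.62500)
Function('W')(z, x) = Add(Rational(37, 8), x, z) (Function('W')(z, x) = Add(Add(5, Rational(-5, 8)), Add(Add(z, x), Pow(4, -1))) = Add(Rational(35, 8), Add(Add(x, z), Rational(1, 4))) = Add(Rational(35, 8), Add(Rational(1, 4), x, z)) = Add(Rational(37, 8), x, z))
Function('v')(B, r) = Rational(1, 172) (Function('v')(B, r) = Pow(172, -1) = Rational(1, 172))
Add(Function('v')(-654, Function('W')(-16, 12)), Mul(-1, -215766)) = Add(Rational(1, 172), Mul(-1, -215766)) = Add(Rational(1, 172), 215766) = Rational(37111753, 172)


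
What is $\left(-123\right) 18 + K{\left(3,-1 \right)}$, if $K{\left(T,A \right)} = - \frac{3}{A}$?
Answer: $-2211$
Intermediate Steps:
$\left(-123\right) 18 + K{\left(3,-1 \right)} = \left(-123\right) 18 - \frac{3}{-1} = -2214 - -3 = -2214 + 3 = -2211$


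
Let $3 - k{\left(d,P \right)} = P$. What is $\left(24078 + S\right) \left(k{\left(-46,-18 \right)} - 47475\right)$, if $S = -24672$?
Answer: $28187676$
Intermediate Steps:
$k{\left(d,P \right)} = 3 - P$
$\left(24078 + S\right) \left(k{\left(-46,-18 \right)} - 47475\right) = \left(24078 - 24672\right) \left(\left(3 - -18\right) - 47475\right) = - 594 \left(\left(3 + 18\right) - 47475\right) = - 594 \left(21 - 47475\right) = \left(-594\right) \left(-47454\right) = 28187676$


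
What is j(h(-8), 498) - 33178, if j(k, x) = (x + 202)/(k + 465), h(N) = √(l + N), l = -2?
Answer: 2*(-16589*√10 + 7713535*I)/(√10 - 465*I) ≈ -33177.0 - 0.010237*I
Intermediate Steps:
h(N) = √(-2 + N)
j(k, x) = (202 + x)/(465 + k)
j(h(-8), 498) - 33178 = (202 + 498)/(465 + √(-2 - 8)) - 33178 = 700/(465 + √(-10)) - 33178 = 700/(465 + I*√10) - 33178 = -33178 + 700/(465 + I*√10)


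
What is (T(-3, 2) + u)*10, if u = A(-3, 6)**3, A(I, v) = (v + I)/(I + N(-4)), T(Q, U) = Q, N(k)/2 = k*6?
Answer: -147400/4913 ≈ -30.002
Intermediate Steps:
N(k) = 12*k (N(k) = 2*(k*6) = 2*(6*k) = 12*k)
A(I, v) = (I + v)/(-48 + I) (A(I, v) = (v + I)/(I + 12*(-4)) = (I + v)/(I - 48) = (I + v)/(-48 + I))
u = -1/4913 (u = ((-3 + 6)/(-48 - 3))**3 = (3/(-51))**3 = (-1/51*3)**3 = (-1/17)**3 = -1/4913 ≈ -0.00020354)
(T(-3, 2) + u)*10 = (-3 - 1/4913)*10 = -14740/4913*10 = -147400/4913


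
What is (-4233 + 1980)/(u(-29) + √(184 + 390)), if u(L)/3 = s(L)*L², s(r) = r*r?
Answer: -4780512279/4502217716075 + 2253*√574/4502217716075 ≈ -0.0010618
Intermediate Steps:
s(r) = r²
u(L) = 3*L⁴ (u(L) = 3*(L²*L²) = 3*L⁴)
(-4233 + 1980)/(u(-29) + √(184 + 390)) = (-4233 + 1980)/(3*(-29)⁴ + √(184 + 390)) = -2253/(3*707281 + √574) = -2253/(2121843 + √574)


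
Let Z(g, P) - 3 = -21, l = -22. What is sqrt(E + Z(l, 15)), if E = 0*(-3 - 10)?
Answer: 3*I*sqrt(2) ≈ 4.2426*I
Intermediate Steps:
Z(g, P) = -18 (Z(g, P) = 3 - 21 = -18)
E = 0 (E = 0*(-13) = 0)
sqrt(E + Z(l, 15)) = sqrt(0 - 18) = sqrt(-18) = 3*I*sqrt(2)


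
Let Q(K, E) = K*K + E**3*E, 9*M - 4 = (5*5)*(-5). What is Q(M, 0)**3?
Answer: 3138428376721/531441 ≈ 5.9055e+6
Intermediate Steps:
M = -121/9 (M = 4/9 + ((5*5)*(-5))/9 = 4/9 + (25*(-5))/9 = 4/9 + (1/9)*(-125) = 4/9 - 125/9 = -121/9 ≈ -13.444)
Q(K, E) = E**4 + K**2 (Q(K, E) = K**2 + E**4 = E**4 + K**2)
Q(M, 0)**3 = (0**4 + (-121/9)**2)**3 = (0 + 14641/81)**3 = (14641/81)**3 = 3138428376721/531441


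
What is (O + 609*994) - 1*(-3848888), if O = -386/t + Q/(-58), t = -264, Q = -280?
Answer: 17050831829/3828 ≈ 4.4542e+6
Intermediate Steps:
O = 24077/3828 (O = -386/(-264) - 280/(-58) = -386*(-1/264) - 280*(-1/58) = 193/132 + 140/29 = 24077/3828 ≈ 6.2897)
(O + 609*994) - 1*(-3848888) = (24077/3828 + 609*994) - 1*(-3848888) = (24077/3828 + 605346) + 3848888 = 2317288565/3828 + 3848888 = 17050831829/3828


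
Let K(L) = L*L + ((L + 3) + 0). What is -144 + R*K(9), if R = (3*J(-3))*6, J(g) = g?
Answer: -5166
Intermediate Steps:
K(L) = 3 + L + L**2 (K(L) = L**2 + ((3 + L) + 0) = L**2 + (3 + L) = 3 + L + L**2)
R = -54 (R = (3*(-3))*6 = -9*6 = -54)
-144 + R*K(9) = -144 - 54*(3 + 9 + 9**2) = -144 - 54*(3 + 9 + 81) = -144 - 54*93 = -144 - 5022 = -5166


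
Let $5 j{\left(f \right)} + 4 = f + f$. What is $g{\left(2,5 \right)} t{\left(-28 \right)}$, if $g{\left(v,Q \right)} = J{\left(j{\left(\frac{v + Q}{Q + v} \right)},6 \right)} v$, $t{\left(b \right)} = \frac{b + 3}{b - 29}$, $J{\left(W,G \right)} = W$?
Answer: $- \frac{20}{57} \approx -0.35088$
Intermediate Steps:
$j{\left(f \right)} = - \frac{4}{5} + \frac{2 f}{5}$ ($j{\left(f \right)} = - \frac{4}{5} + \frac{f + f}{5} = - \frac{4}{5} + \frac{2 f}{5}$)
$t{\left(b \right)} = \frac{3 + b}{-29 + b}$
$g{\left(v,Q \right)} = - \frac{2 v}{5}$ ($g{\left(v,Q \right)} = \left(- \frac{4}{5} + \frac{2 \frac{v + Q}{Q + v}}{5}\right) v = \left(- \frac{4}{5} + \frac{2 \frac{Q + v}{Q + v}}{5}\right) v = \left(- \frac{4}{5} + \frac{2}{5} \cdot 1\right) v = \left(- \frac{4}{5} + \frac{2}{5}\right) v = - \frac{2 v}{5}$)
$g{\left(2,5 \right)} t{\left(-28 \right)} = \left(- \frac{2}{5}\right) 2 \frac{3 - 28}{-29 - 28} = - \frac{4 \frac{1}{-57} \left(-25\right)}{5} = - \frac{4 \left(\left(- \frac{1}{57}\right) \left(-25\right)\right)}{5} = \left(- \frac{4}{5}\right) \frac{25}{57} = - \frac{20}{57}$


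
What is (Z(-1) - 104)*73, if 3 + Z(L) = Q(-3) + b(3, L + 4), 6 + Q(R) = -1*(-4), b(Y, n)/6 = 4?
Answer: -6205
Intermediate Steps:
b(Y, n) = 24 (b(Y, n) = 6*4 = 24)
Q(R) = -2 (Q(R) = -6 - 1*(-4) = -6 + 4 = -2)
Z(L) = 19 (Z(L) = -3 + (-2 + 24) = -3 + 22 = 19)
(Z(-1) - 104)*73 = (19 - 104)*73 = -85*73 = -6205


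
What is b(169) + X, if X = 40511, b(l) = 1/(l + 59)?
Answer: 9236509/228 ≈ 40511.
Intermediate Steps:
b(l) = 1/(59 + l)
b(169) + X = 1/(59 + 169) + 40511 = 1/228 + 40511 = 9236509/228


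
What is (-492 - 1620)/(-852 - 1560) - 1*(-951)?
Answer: 191327/201 ≈ 951.88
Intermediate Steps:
(-492 - 1620)/(-852 - 1560) - 1*(-951) = -2112/(-2412) + 951 = -2112*(-1/2412) + 951 = 176/201 + 951 = 191327/201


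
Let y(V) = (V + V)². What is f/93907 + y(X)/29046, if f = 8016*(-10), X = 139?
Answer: 2464590614/1363811361 ≈ 1.8071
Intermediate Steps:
y(V) = 4*V² (y(V) = (2*V)² = 4*V²)
f = -80160
f/93907 + y(X)/29046 = -80160/93907 + (4*139²)/29046 = -80160*1/93907 + (4*19321)*(1/29046) = -80160/93907 + 77284*(1/29046) = -80160/93907 + 38642/14523 = 2464590614/1363811361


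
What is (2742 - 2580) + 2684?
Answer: 2846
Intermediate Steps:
(2742 - 2580) + 2684 = 162 + 2684 = 2846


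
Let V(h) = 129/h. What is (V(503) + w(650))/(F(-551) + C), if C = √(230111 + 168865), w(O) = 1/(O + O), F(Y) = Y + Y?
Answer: -92679853/266604184600 - 168203*√6234/66651046150 ≈ -0.00054689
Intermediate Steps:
F(Y) = 2*Y
w(O) = 1/(2*O)
C = 8*√6234 (C = √398976 = 8*√6234 ≈ 631.65)
(V(503) + w(650))/(F(-551) + C) = (129/503 + (½)/650)/(2*(-551) + 8*√6234) = (129*(1/503) + (½)*(1/650))/(-1102 + 8*√6234) = (129/503 + 1/1300)/(-1102 + 8*√6234) = 168203/(653900*(-1102 + 8*√6234))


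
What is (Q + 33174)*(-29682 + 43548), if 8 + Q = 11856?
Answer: 624275052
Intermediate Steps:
Q = 11848 (Q = -8 + 11856 = 11848)
(Q + 33174)*(-29682 + 43548) = (11848 + 33174)*(-29682 + 43548) = 45022*13866 = 624275052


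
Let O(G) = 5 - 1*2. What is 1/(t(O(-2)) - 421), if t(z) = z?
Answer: -1/418 ≈ -0.0023923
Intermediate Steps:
O(G) = 3 (O(G) = 5 - 2 = 3)
1/(t(O(-2)) - 421) = 1/(3 - 421) = 1/(-418) = -1/418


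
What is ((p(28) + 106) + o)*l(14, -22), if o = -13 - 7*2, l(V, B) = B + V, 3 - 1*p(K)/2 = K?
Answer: -232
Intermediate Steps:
p(K) = 6 - 2*K
o = -27 (o = -13 - 14 = -27)
((p(28) + 106) + o)*l(14, -22) = (((6 - 2*28) + 106) - 27)*(-22 + 14) = (((6 - 56) + 106) - 27)*(-8) = ((-50 + 106) - 27)*(-8) = (56 - 27)*(-8) = 29*(-8) = -232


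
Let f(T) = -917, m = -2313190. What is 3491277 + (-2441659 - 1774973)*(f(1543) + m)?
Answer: 9757741118901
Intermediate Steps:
3491277 + (-2441659 - 1774973)*(f(1543) + m) = 3491277 + (-2441659 - 1774973)*(-917 - 2313190) = 3491277 - 4216632*(-2314107) = 3491277 + 9757737627624 = 9757741118901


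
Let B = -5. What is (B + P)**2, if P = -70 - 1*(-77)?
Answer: 4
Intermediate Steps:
P = 7 (P = -70 + 77 = 7)
(B + P)**2 = (-5 + 7)**2 = 2**2 = 4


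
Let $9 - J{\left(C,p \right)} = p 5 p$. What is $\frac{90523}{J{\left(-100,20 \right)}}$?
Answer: $- \frac{90523}{1991} \approx -45.466$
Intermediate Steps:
$J{\left(C,p \right)} = 9 - 5 p^{2}$ ($J{\left(C,p \right)} = 9 - p 5 p = 9 - 5 p^{2}$)
$\frac{90523}{J{\left(-100,20 \right)}} = \frac{90523}{9 - 5 \cdot 20^{2}} = \frac{90523}{9 - 2000} = \frac{90523}{-1991} = 90523 \left(- \frac{1}{1991}\right) = - \frac{90523}{1991}$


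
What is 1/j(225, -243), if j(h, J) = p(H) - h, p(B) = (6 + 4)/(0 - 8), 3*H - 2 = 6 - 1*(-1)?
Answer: -4/905 ≈ -0.0044199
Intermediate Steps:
H = 3 (H = 2/3 + (6 - 1*(-1))/3 = 2/3 + (6 + 1)/3 = 2/3 + (1/3)*7 = 2/3 + 7/3 = 3)
p(B) = -5/4 (p(B) = 10/(-8) = 10*(-1/8) = -5/4)
j(h, J) = -5/4 - h
1/j(225, -243) = 1/(-5/4 - 1*225) = 1/(-5/4 - 225) = 1/(-905/4) = -4/905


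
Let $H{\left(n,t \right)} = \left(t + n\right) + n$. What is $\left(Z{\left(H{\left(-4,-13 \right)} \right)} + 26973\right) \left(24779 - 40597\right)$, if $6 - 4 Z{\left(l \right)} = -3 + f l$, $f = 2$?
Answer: $- \frac{853721187}{2} \approx -4.2686 \cdot 10^{8}$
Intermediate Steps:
$H{\left(n,t \right)} = t + 2 n$ ($H{\left(n,t \right)} = \left(n + t\right) + n = t + 2 n$)
$Z{\left(l \right)} = \frac{9}{4} - \frac{l}{2}$ ($Z{\left(l \right)} = \frac{3}{2} - \frac{-3 + 2 l}{4} = \frac{3}{2} - \left(- \frac{3}{4} + \frac{l}{2}\right) = \frac{9}{4} - \frac{l}{2}$)
$\left(Z{\left(H{\left(-4,-13 \right)} \right)} + 26973\right) \left(24779 - 40597\right) = \left(\left(\frac{9}{4} - \frac{-13 + 2 \left(-4\right)}{2}\right) + 26973\right) \left(24779 - 40597\right) = \left(\left(\frac{9}{4} - \frac{-13 - 8}{2}\right) + 26973\right) \left(-15818\right) = \left(\left(\frac{9}{4} - - \frac{21}{2}\right) + 26973\right) \left(-15818\right) = \left(\left(\frac{9}{4} + \frac{21}{2}\right) + 26973\right) \left(-15818\right) = \left(\frac{51}{4} + 26973\right) \left(-15818\right) = \frac{107943}{4} \left(-15818\right) = - \frac{853721187}{2}$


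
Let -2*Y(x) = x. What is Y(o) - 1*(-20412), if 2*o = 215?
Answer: 81433/4 ≈ 20358.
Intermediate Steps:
o = 215/2 (o = (½)*215 = 215/2 ≈ 107.50)
Y(x) = -x/2
Y(o) - 1*(-20412) = -½*215/2 - 1*(-20412) = -215/4 + 20412 = 81433/4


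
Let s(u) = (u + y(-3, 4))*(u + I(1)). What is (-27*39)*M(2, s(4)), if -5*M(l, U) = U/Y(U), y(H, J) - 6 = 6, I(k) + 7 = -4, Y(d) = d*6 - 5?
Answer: 117936/3385 ≈ 34.841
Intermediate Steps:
Y(d) = -5 + 6*d (Y(d) = 6*d - 5 = -5 + 6*d)
I(k) = -11 (I(k) = -7 - 4 = -11)
y(H, J) = 12 (y(H, J) = 6 + 6 = 12)
s(u) = (-11 + u)*(12 + u) (s(u) = (u + 12)*(u - 11) = (12 + u)*(-11 + u) = (-11 + u)*(12 + u))
M(l, U) = -U/(5*(-5 + 6*U))
(-27*39)*M(2, s(4)) = (-27*39)*(-(-132 + 4 + 4²)/(-25 + 30*(-132 + 4 + 4²))) = -(-1053)*(-132 + 4 + 16)/(-25 + 30*(-132 + 4 + 16)) = -(-1053)*(-112)/(-25 + 30*(-112)) = -(-1053)*(-112)/(-25 - 3360) = -(-1053)*(-112)/(-3385) = -(-1053)*(-112)*(-1)/3385 = -1053*(-112/3385) = 117936/3385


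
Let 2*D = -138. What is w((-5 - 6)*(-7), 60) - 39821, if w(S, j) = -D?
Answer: -39752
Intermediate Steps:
D = -69 (D = (½)*(-138) = -69)
w(S, j) = 69 (w(S, j) = -1*(-69) = 69)
w((-5 - 6)*(-7), 60) - 39821 = 69 - 39821 = -39752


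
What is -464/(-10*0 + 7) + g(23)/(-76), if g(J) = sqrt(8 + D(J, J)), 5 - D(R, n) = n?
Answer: -464/7 - I*sqrt(10)/76 ≈ -66.286 - 0.041609*I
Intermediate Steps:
D(R, n) = 5 - n
g(J) = sqrt(13 - J) (g(J) = sqrt(8 + (5 - J)) = sqrt(13 - J))
-464/(-10*0 + 7) + g(23)/(-76) = -464/(-10*0 + 7) + sqrt(13 - 1*23)/(-76) = -464/(0 + 7) + sqrt(13 - 23)*(-1/76) = -464/7 + sqrt(-10)*(-1/76) = -464*1/7 + (I*sqrt(10))*(-1/76) = -464/7 - I*sqrt(10)/76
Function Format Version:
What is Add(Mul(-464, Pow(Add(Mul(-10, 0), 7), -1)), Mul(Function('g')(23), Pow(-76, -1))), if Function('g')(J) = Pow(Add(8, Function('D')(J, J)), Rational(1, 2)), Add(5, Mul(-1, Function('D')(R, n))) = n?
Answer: Add(Rational(-464, 7), Mul(Rational(-1, 76), I, Pow(10, Rational(1, 2)))) ≈ Add(-66.286, Mul(-0.041609, I))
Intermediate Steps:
Function('D')(R, n) = Add(5, Mul(-1, n))
Function('g')(J) = Pow(Add(13, Mul(-1, J)), Rational(1, 2)) (Function('g')(J) = Pow(Add(8, Add(5, Mul(-1, J))), Rational(1, 2)) = Pow(Add(13, Mul(-1, J)), Rational(1, 2)))
Add(Mul(-464, Pow(Add(Mul(-10, 0), 7), -1)), Mul(Function('g')(23), Pow(-76, -1))) = Add(Mul(-464, Pow(Add(Mul(-10, 0), 7), -1)), Mul(Pow(Add(13, Mul(-1, 23)), Rational(1, 2)), Pow(-76, -1))) = Add(Mul(-464, Pow(Add(0, 7), -1)), Mul(Pow(Add(13, -23), Rational(1, 2)), Rational(-1, 76))) = Add(Mul(-464, Pow(7, -1)), Mul(Pow(-10, Rational(1, 2)), Rational(-1, 76))) = Add(Mul(-464, Rational(1, 7)), Mul(Mul(I, Pow(10, Rational(1, 2))), Rational(-1, 76))) = Add(Rational(-464, 7), Mul(Rational(-1, 76), I, Pow(10, Rational(1, 2))))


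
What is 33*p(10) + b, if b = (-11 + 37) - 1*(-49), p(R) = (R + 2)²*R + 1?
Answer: 47628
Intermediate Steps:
p(R) = 1 + R*(2 + R)² (p(R) = (2 + R)²*R + 1 = R*(2 + R)² + 1 = 1 + R*(2 + R)²)
b = 75 (b = 26 + 49 = 75)
33*p(10) + b = 33*(1 + 10*(2 + 10)²) + 75 = 33*(1 + 10*12²) + 75 = 33*(1 + 10*144) + 75 = 33*(1 + 1440) + 75 = 33*1441 + 75 = 47553 + 75 = 47628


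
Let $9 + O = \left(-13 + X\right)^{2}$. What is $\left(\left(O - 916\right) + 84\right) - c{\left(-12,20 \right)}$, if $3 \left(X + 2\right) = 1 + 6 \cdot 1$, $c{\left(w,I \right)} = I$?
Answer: $- \frac{6305}{9} \approx -700.56$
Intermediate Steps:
$X = \frac{1}{3}$ ($X = -2 + \frac{1 + 6 \cdot 1}{3} = -2 + \frac{1 + 6}{3} = -2 + \frac{1}{3} \cdot 7 = -2 + \frac{7}{3} = \frac{1}{3} \approx 0.33333$)
$O = \frac{1363}{9}$ ($O = -9 + \left(-13 + \frac{1}{3}\right)^{2} = -9 + \left(- \frac{38}{3}\right)^{2} = -9 + \frac{1444}{9} = \frac{1363}{9} \approx 151.44$)
$\left(\left(O - 916\right) + 84\right) - c{\left(-12,20 \right)} = \left(\left(\frac{1363}{9} - 916\right) + 84\right) - 20 = \left(- \frac{6881}{9} + 84\right) - 20 = - \frac{6125}{9} - 20 = - \frac{6305}{9}$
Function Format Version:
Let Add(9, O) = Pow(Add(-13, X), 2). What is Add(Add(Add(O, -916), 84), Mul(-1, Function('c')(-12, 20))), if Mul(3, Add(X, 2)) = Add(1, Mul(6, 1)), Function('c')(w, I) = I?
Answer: Rational(-6305, 9) ≈ -700.56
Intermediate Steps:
X = Rational(1, 3) (X = Add(-2, Mul(Rational(1, 3), Add(1, Mul(6, 1)))) = Add(-2, Mul(Rational(1, 3), Add(1, 6))) = Add(-2, Mul(Rational(1, 3), 7)) = Add(-2, Rational(7, 3)) = Rational(1, 3) ≈ 0.33333)
O = Rational(1363, 9) (O = Add(-9, Pow(Add(-13, Rational(1, 3)), 2)) = Add(-9, Pow(Rational(-38, 3), 2)) = Add(-9, Rational(1444, 9)) = Rational(1363, 9) ≈ 151.44)
Add(Add(Add(O, -916), 84), Mul(-1, Function('c')(-12, 20))) = Add(Add(Add(Rational(1363, 9), -916), 84), Mul(-1, 20)) = Add(Add(Rational(-6881, 9), 84), -20) = Add(Rational(-6125, 9), -20) = Rational(-6305, 9)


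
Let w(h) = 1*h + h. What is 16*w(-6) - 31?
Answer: -223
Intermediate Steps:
w(h) = 2*h (w(h) = h + h = 2*h)
16*w(-6) - 31 = 16*(2*(-6)) - 31 = 16*(-12) - 31 = -192 - 31 = -223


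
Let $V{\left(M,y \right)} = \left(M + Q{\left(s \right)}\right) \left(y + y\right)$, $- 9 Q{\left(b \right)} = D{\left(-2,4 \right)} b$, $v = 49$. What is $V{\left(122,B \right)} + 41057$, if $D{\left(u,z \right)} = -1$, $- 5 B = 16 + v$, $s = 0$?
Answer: $37885$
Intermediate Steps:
$B = -13$ ($B = - \frac{16 + 49}{5} = \left(- \frac{1}{5}\right) 65 = -13$)
$Q{\left(b \right)} = \frac{b}{9}$ ($Q{\left(b \right)} = - \frac{\left(-1\right) b}{9} = \frac{b}{9}$)
$V{\left(M,y \right)} = 2 M y$ ($V{\left(M,y \right)} = \left(M + \frac{1}{9} \cdot 0\right) \left(y + y\right) = \left(M + 0\right) 2 y = M 2 y = 2 M y$)
$V{\left(122,B \right)} + 41057 = 2 \cdot 122 \left(-13\right) + 41057 = -3172 + 41057 = 37885$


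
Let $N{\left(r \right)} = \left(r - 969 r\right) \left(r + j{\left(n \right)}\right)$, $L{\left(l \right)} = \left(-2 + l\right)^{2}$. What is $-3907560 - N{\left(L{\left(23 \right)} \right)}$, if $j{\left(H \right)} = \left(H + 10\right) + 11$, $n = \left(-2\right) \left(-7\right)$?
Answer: $199291128$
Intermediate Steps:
$n = 14$
$j{\left(H \right)} = 21 + H$ ($j{\left(H \right)} = \left(10 + H\right) + 11 = 21 + H$)
$N{\left(r \right)} = - 968 r \left(35 + r\right)$ ($N{\left(r \right)} = \left(r - 969 r\right) \left(r + \left(21 + 14\right)\right) = - 968 r \left(r + 35\right) = - 968 r \left(35 + r\right)$)
$-3907560 - N{\left(L{\left(23 \right)} \right)} = -3907560 - - 968 \left(-2 + 23\right)^{2} \left(35 + \left(-2 + 23\right)^{2}\right) = -3907560 - - 968 \cdot 21^{2} \left(35 + 21^{2}\right) = -3907560 - \left(-968\right) 441 \left(35 + 441\right) = -3907560 - \left(-968\right) 441 \cdot 476 = -3907560 - -203198688 = -3907560 + 203198688 = 199291128$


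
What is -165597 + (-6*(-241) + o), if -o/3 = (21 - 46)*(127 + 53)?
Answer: -150651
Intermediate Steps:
o = 13500 (o = -3*(21 - 46)*(127 + 53) = -(-75)*180 = -3*(-4500) = 13500)
-165597 + (-6*(-241) + o) = -165597 + (-6*(-241) + 13500) = -165597 + (1446 + 13500) = -165597 + 14946 = -150651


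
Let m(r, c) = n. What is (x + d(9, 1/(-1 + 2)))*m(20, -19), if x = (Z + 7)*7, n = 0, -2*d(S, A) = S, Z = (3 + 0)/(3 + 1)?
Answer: 0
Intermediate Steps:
Z = ¾ (Z = 3/4 = 3*(¼) = ¾ ≈ 0.75000)
d(S, A) = -S/2
m(r, c) = 0
x = 217/4 (x = (¾ + 7)*7 = (31/4)*7 = 217/4 ≈ 54.250)
(x + d(9, 1/(-1 + 2)))*m(20, -19) = (217/4 - ½*9)*0 = (217/4 - 9/2)*0 = (199/4)*0 = 0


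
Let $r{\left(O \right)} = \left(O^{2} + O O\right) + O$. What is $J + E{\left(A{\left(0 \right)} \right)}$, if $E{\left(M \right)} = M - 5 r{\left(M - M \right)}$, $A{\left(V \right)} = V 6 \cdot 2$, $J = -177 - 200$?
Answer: $-377$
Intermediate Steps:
$J = -377$
$A{\left(V \right)} = 12 V$ ($A{\left(V \right)} = 6 V 2 = 12 V$)
$r{\left(O \right)} = O + 2 O^{2}$ ($r{\left(O \right)} = \left(O^{2} + O^{2}\right) + O = 2 O^{2} + O = O + 2 O^{2}$)
$E{\left(M \right)} = M$ ($E{\left(M \right)} = M - 5 \left(M - M\right) \left(1 + 2 \left(M - M\right)\right) = M - 5 \cdot 0 \left(1 + 2 \cdot 0\right) = M - 5 \cdot 0 \left(1 + 0\right) = M - 5 \cdot 0 \cdot 1 = M - 0 = M + 0 = M$)
$J + E{\left(A{\left(0 \right)} \right)} = -377 + 12 \cdot 0 = -377 + 0 = -377$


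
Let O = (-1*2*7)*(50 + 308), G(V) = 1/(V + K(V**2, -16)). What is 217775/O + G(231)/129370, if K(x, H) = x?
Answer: -53924178049321/1241042270160 ≈ -43.451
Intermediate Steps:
G(V) = 1/(V + V**2)
O = -5012 (O = -2*7*358 = -14*358 = -5012)
217775/O + G(231)/129370 = 217775/(-5012) + (1/(231*(1 + 231)))/129370 = 217775*(-1/5012) + ((1/231)/232)*(1/129370) = -217775/5012 + ((1/231)*(1/232))*(1/129370) = -217775/5012 + (1/53592)*(1/129370) = -217775/5012 + 1/6933197040 = -53924178049321/1241042270160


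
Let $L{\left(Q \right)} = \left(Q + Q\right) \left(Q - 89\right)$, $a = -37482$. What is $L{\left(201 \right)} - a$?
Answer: $82506$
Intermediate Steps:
$L{\left(Q \right)} = 2 Q \left(-89 + Q\right)$
$L{\left(201 \right)} - a = 2 \cdot 201 \left(-89 + 201\right) - -37482 = 2 \cdot 201 \cdot 112 + 37482 = 45024 + 37482 = 82506$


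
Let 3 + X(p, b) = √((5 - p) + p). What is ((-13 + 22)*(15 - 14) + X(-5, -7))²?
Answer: (6 + √5)² ≈ 67.833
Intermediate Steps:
X(p, b) = -3 + √5 (X(p, b) = -3 + √((5 - p) + p) = -3 + √5)
((-13 + 22)*(15 - 14) + X(-5, -7))² = ((-13 + 22)*(15 - 14) + (-3 + √5))² = (9*1 + (-3 + √5))² = (9 + (-3 + √5))² = (6 + √5)²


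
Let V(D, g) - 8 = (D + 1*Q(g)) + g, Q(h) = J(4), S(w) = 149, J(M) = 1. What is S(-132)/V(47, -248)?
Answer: -149/192 ≈ -0.77604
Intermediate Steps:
Q(h) = 1
V(D, g) = 9 + D + g (V(D, g) = 8 + ((D + 1*1) + g) = 8 + ((D + 1) + g) = 8 + ((1 + D) + g) = 8 + (1 + D + g) = 9 + D + g)
S(-132)/V(47, -248) = 149/(9 + 47 - 248) = 149/(-192) = 149*(-1/192) = -149/192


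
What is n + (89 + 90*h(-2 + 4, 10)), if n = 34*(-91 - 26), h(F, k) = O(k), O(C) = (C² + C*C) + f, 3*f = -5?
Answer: 13961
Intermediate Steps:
f = -5/3 (f = (⅓)*(-5) = -5/3 ≈ -1.6667)
O(C) = -5/3 + 2*C² (O(C) = (C² + C*C) - 5/3 = (C² + C²) - 5/3 = 2*C² - 5/3 = -5/3 + 2*C²)
h(F, k) = -5/3 + 2*k²
n = -3978 (n = 34*(-117) = -3978)
n + (89 + 90*h(-2 + 4, 10)) = -3978 + (89 + 90*(-5/3 + 2*10²)) = -3978 + (89 + 90*(-5/3 + 2*100)) = -3978 + (89 + 90*(-5/3 + 200)) = -3978 + (89 + 90*(595/3)) = -3978 + (89 + 17850) = -3978 + 17939 = 13961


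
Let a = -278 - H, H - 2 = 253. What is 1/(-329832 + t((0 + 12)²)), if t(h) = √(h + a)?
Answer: -329832/108789148613 - I*√389/108789148613 ≈ -3.0318e-6 - 1.813e-10*I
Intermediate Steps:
H = 255 (H = 2 + 253 = 255)
a = -533 (a = -278 - 1*255 = -278 - 255 = -533)
t(h) = √(-533 + h) (t(h) = √(h - 533) = √(-533 + h))
1/(-329832 + t((0 + 12)²)) = 1/(-329832 + √(-533 + (0 + 12)²)) = 1/(-329832 + √(-533 + 12²)) = 1/(-329832 + √(-533 + 144)) = 1/(-329832 + √(-389)) = 1/(-329832 + I*√389)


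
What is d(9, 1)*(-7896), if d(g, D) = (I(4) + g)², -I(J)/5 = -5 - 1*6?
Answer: -32342016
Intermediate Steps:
I(J) = 55 (I(J) = -5*(-5 - 1*6) = -5*(-5 - 6) = -5*(-11) = 55)
d(g, D) = (55 + g)²
d(9, 1)*(-7896) = (55 + 9)²*(-7896) = 64²*(-7896) = 4096*(-7896) = -32342016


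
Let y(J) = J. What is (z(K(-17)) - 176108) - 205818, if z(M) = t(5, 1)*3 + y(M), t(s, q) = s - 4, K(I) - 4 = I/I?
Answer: -381918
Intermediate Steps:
K(I) = 5 (K(I) = 4 + I/I = 4 + 1 = 5)
t(s, q) = -4 + s
z(M) = 3 + M (z(M) = (-4 + 5)*3 + M = 1*3 + M = 3 + M)
(z(K(-17)) - 176108) - 205818 = ((3 + 5) - 176108) - 205818 = (8 - 176108) - 205818 = -176100 - 205818 = -381918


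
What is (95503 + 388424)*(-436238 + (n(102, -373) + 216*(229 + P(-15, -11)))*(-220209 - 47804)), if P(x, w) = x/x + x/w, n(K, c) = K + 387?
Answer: -71997955868095935/11 ≈ -6.5453e+15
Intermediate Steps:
n(K, c) = 387 + K
P(x, w) = 1 + x/w
(95503 + 388424)*(-436238 + (n(102, -373) + 216*(229 + P(-15, -11)))*(-220209 - 47804)) = (95503 + 388424)*(-436238 + ((387 + 102) + 216*(229 + (-11 - 15)/(-11)))*(-220209 - 47804)) = 483927*(-436238 + (489 + 216*(229 - 1/11*(-26)))*(-268013)) = 483927*(-436238 + (489 + 216*(229 + 26/11))*(-268013)) = 483927*(-436238 + (489 + 216*(2545/11))*(-268013)) = 483927*(-436238 + (489 + 549720/11)*(-268013)) = 483927*(-436238 + (555099/11)*(-268013)) = 483927*(-436238 - 148773748287/11) = 483927*(-148778546905/11) = -71997955868095935/11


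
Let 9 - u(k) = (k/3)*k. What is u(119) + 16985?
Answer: 36821/3 ≈ 12274.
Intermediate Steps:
u(k) = 9 - k²/3 (u(k) = 9 - k/3*k = 9 - k²/3)
u(119) + 16985 = (9 - ⅓*119²) + 16985 = (9 - ⅓*14161) + 16985 = (9 - 14161/3) + 16985 = -14134/3 + 16985 = 36821/3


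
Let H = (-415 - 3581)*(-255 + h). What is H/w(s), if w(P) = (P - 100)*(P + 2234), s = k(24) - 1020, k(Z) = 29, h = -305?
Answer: -2237760/1356113 ≈ -1.6501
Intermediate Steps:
s = -991 (s = 29 - 1020 = -991)
w(P) = (-100 + P)*(2234 + P)
H = 2237760 (H = (-415 - 3581)*(-255 - 305) = -3996*(-560) = 2237760)
H/w(s) = 2237760/(-223400 + (-991)² + 2134*(-991)) = 2237760/(-223400 + 982081 - 2114794) = 2237760/(-1356113) = 2237760*(-1/1356113) = -2237760/1356113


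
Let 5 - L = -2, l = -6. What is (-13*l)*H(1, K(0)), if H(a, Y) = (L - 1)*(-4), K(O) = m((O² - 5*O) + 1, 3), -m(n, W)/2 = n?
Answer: -1872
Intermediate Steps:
m(n, W) = -2*n
L = 7 (L = 5 - 1*(-2) = 5 + 2 = 7)
K(O) = -2 - 2*O² + 10*O (K(O) = -2*((O² - 5*O) + 1) = -2*(1 + O² - 5*O) = -2 - 2*O² + 10*O)
H(a, Y) = -24 (H(a, Y) = (7 - 1)*(-4) = 6*(-4) = -24)
(-13*l)*H(1, K(0)) = -13*(-6)*(-24) = 78*(-24) = -1872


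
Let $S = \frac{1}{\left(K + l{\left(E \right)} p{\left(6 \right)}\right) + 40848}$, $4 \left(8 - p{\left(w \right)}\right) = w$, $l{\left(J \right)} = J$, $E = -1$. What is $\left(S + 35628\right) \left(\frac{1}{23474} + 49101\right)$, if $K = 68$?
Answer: $\frac{1679937223822740625}{960309603} \approx 1.7494 \cdot 10^{9}$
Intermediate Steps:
$p{\left(w \right)} = 8 - \frac{w}{4}$
$S = \frac{2}{81819}$ ($S = \frac{1}{\left(68 - \left(8 - \frac{3}{2}\right)\right) + 40848} = \frac{1}{\left(68 - \frac{13}{2}\right) + 40848} = \frac{1}{\frac{123}{2} + 40848} = \frac{1}{\frac{81819}{2}} = \frac{2}{81819} \approx 2.4444 \cdot 10^{-5}$)
$\left(S + 35628\right) \left(\frac{1}{23474} + 49101\right) = \left(\frac{2}{81819} + 35628\right) \left(\frac{1}{23474} + 49101\right) = \frac{2915047334 \left(\frac{1}{23474} + 49101\right)}{81819} = \frac{2915047334}{81819} \cdot \frac{1152596875}{23474} = \frac{1679937223822740625}{960309603}$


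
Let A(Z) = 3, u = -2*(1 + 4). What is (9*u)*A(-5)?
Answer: -270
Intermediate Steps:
u = -10 (u = -2*5 = -10)
(9*u)*A(-5) = (9*(-10))*3 = -90*3 = -270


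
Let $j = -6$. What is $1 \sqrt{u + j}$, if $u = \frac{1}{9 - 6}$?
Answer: $\frac{i \sqrt{51}}{3} \approx 2.3805 i$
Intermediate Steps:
$u = \frac{1}{3} \approx 0.33333$
$1 \sqrt{u + j} = 1 \sqrt{\frac{1}{3} - 6} = 1 \sqrt{- \frac{17}{3}} = 1 \frac{i \sqrt{51}}{3} = \frac{i \sqrt{51}}{3}$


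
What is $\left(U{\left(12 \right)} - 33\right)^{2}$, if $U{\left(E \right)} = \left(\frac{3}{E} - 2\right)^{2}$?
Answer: $\frac{229441}{256} \approx 896.25$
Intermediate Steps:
$U{\left(E \right)} = \left(-2 + \frac{3}{E}\right)^{2}$
$\left(U{\left(12 \right)} - 33\right)^{2} = \left(\frac{\left(-3 + 2 \cdot 12\right)^{2}}{144} - 33\right)^{2} = \left(\frac{\left(-3 + 24\right)^{2}}{144} - 33\right)^{2} = \left(\frac{21^{2}}{144} - 33\right)^{2} = \left(\frac{1}{144} \cdot 441 - 33\right)^{2} = \left(\frac{49}{16} - 33\right)^{2} = \left(- \frac{479}{16}\right)^{2} = \frac{229441}{256}$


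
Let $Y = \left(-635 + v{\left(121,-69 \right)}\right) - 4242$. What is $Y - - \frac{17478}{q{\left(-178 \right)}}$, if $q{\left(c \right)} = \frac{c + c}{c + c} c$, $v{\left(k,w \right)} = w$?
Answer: $- \frac{448933}{89} \approx -5044.2$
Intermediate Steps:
$q{\left(c \right)} = c$ ($q{\left(c \right)} = \frac{2 c}{2 c} c = 2 c \frac{1}{2 c} c = 1 c = c$)
$Y = -4946$ ($Y = \left(-635 - 69\right) - 4242 = -704 - 4242 = -4946$)
$Y - - \frac{17478}{q{\left(-178 \right)}} = -4946 - - \frac{17478}{-178} = -4946 - \left(-17478\right) \left(- \frac{1}{178}\right) = -4946 - \frac{8739}{89} = - \frac{448933}{89}$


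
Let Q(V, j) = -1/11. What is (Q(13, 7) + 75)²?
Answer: 678976/121 ≈ 5611.4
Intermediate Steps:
Q(V, j) = -1/11 (Q(V, j) = -1*1/11 = -1/11)
(Q(13, 7) + 75)² = (-1/11 + 75)² = (824/11)² = 678976/121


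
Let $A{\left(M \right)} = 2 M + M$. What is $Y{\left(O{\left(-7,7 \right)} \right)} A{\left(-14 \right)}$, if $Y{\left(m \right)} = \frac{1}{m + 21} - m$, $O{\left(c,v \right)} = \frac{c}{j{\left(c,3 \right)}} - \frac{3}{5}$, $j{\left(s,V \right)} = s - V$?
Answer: $\frac{2331}{1055} \approx 2.2095$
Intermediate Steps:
$O{\left(c,v \right)} = - \frac{3}{5} + \frac{c}{-3 + c}$ ($O{\left(c,v \right)} = \frac{c}{c - 3} - \frac{3}{5} = \frac{c}{-3 + c} - \frac{3}{5} = - \frac{3}{5} + \frac{c}{-3 + c}$)
$A{\left(M \right)} = 3 M$
$Y{\left(m \right)} = \frac{1}{21 + m} - m$
$Y{\left(O{\left(-7,7 \right)} \right)} A{\left(-14 \right)} = \frac{1 - \left(\frac{9 + 2 \left(-7\right)}{5 \left(-3 - 7\right)}\right)^{2} - 21 \frac{9 + 2 \left(-7\right)}{5 \left(-3 - 7\right)}}{21 + \frac{9 + 2 \left(-7\right)}{5 \left(-3 - 7\right)}} 3 \left(-14\right) = \frac{1 - \left(\frac{9 - 14}{5 \left(-10\right)}\right)^{2} - 21 \frac{9 - 14}{5 \left(-10\right)}}{21 + \frac{9 - 14}{5 \left(-10\right)}} \left(-42\right) = \frac{1 - \left(\frac{1}{5} \left(- \frac{1}{10}\right) \left(-5\right)\right)^{2} - 21 \cdot \frac{1}{5} \left(- \frac{1}{10}\right) \left(-5\right)}{21 + \frac{1}{5} \left(- \frac{1}{10}\right) \left(-5\right)} \left(-42\right) = \frac{1 - \left(\frac{1}{10}\right)^{2} - \frac{21}{10}}{21 + \frac{1}{10}} \left(-42\right) = \frac{1 - \frac{1}{100} - \frac{21}{10}}{\frac{211}{10}} \left(-42\right) = \frac{10 \left(1 - \frac{1}{100} - \frac{21}{10}\right)}{211} \left(-42\right) = \frac{10}{211} \left(- \frac{111}{100}\right) \left(-42\right) = \left(- \frac{111}{2110}\right) \left(-42\right) = \frac{2331}{1055}$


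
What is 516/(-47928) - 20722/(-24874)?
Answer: 40847043/49673378 ≈ 0.82231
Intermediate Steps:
516/(-47928) - 20722/(-24874) = 516*(-1/47928) - 20722*(-1/24874) = -43/3994 + 10361/12437 = 40847043/49673378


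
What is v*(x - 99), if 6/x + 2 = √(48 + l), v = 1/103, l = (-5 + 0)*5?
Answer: -1869/1957 + 6*√23/1957 ≈ -0.94033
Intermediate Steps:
l = -25 (l = -5*5 = -25)
v = 1/103 ≈ 0.0097087
x = 6/(-2 + √23) (x = 6/(-2 + √(48 - 25)) = 6/(-2 + √23) ≈ 2.1461)
v*(x - 99) = ((12/19 + 6*√23/19) - 99)/103 = (-1869/19 + 6*√23/19)/103 = -1869/1957 + 6*√23/1957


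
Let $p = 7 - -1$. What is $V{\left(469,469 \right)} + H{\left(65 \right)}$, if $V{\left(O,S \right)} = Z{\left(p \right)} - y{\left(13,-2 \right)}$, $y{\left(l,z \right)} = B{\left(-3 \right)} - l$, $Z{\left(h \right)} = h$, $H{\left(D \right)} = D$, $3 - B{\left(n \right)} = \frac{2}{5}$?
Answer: $\frac{417}{5} \approx 83.4$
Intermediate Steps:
$B{\left(n \right)} = \frac{13}{5}$ ($B{\left(n \right)} = 3 - \frac{2}{5} = \frac{13}{5}$)
$p = 8$ ($p = 7 + 1 = 8$)
$y{\left(l,z \right)} = \frac{13}{5} - l$
$V{\left(O,S \right)} = \frac{92}{5}$ ($V{\left(O,S \right)} = 8 - \left(\frac{13}{5} - 13\right) = 8 - - \frac{52}{5} = 8 + \frac{52}{5} = \frac{92}{5}$)
$V{\left(469,469 \right)} + H{\left(65 \right)} = \frac{92}{5} + 65 = \frac{417}{5}$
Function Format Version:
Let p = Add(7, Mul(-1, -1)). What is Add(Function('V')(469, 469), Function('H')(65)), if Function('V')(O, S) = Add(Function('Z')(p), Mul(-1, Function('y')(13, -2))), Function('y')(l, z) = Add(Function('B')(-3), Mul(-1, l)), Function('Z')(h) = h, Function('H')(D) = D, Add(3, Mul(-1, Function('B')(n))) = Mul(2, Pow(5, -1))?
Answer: Rational(417, 5) ≈ 83.400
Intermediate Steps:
Function('B')(n) = Rational(13, 5) (Function('B')(n) = Add(3, Mul(-1, Mul(2, Pow(5, -1)))) = Add(3, Mul(-1, Mul(2, Rational(1, 5)))) = Add(3, Mul(-1, Rational(2, 5))) = Add(3, Rational(-2, 5)) = Rational(13, 5))
p = 8 (p = Add(7, 1) = 8)
Function('y')(l, z) = Add(Rational(13, 5), Mul(-1, l))
Function('V')(O, S) = Rational(92, 5) (Function('V')(O, S) = Add(8, Mul(-1, Add(Rational(13, 5), Mul(-1, 13)))) = Add(8, Mul(-1, Add(Rational(13, 5), -13))) = Add(8, Mul(-1, Rational(-52, 5))) = Add(8, Rational(52, 5)) = Rational(92, 5))
Add(Function('V')(469, 469), Function('H')(65)) = Add(Rational(92, 5), 65) = Rational(417, 5)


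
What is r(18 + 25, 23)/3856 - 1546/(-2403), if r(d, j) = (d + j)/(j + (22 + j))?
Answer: 202766083/315042912 ≈ 0.64361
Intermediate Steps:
r(d, j) = (d + j)/(22 + 2*j)
r(18 + 25, 23)/3856 - 1546/(-2403) = (((18 + 25) + 23)/(2*(11 + 23)))/3856 - 1546/(-2403) = ((1/2)*(43 + 23)/34)*(1/3856) - 1546*(-1/2403) = ((1/2)*(1/34)*66)*(1/3856) + 1546/2403 = (33/34)*(1/3856) + 1546/2403 = 33/131104 + 1546/2403 = 202766083/315042912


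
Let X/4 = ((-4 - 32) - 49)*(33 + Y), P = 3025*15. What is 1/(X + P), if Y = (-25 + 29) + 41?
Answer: 1/18855 ≈ 5.3036e-5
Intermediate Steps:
Y = 45 (Y = 4 + 41 = 45)
P = 45375
X = -26520 (X = 4*(((-4 - 32) - 49)*(33 + 45)) = 4*((-36 - 49)*78) = 4*(-85*78) = 4*(-6630) = -26520)
1/(X + P) = 1/(-26520 + 45375) = 1/18855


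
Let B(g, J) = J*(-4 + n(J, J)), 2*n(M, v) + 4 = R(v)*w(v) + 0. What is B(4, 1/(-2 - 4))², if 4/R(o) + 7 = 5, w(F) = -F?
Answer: 1369/1296 ≈ 1.0563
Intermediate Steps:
R(o) = -2 (R(o) = 4/(-7 + 5) = 4/(-2) = 4*(-½) = -2)
n(M, v) = -2 + v (n(M, v) = -2 + (-(-2)*v + 0)/2 = -2 + (2*v + 0)/2 = -2 + (2*v)/2 = -2 + v)
B(g, J) = J*(-6 + J) (B(g, J) = J*(-4 + (-2 + J)) = J*(-6 + J))
B(4, 1/(-2 - 4))² = ((-6 + 1/(-2 - 4))/(-2 - 4))² = ((-6 + 1/(-6))/(-6))² = (-(-6 - ⅙)/6)² = (-⅙*(-37/6))² = (37/36)² = 1369/1296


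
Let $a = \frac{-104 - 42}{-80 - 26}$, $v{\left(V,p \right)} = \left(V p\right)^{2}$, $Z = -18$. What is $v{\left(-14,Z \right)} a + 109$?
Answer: $\frac{4641569}{53} \approx 87577.0$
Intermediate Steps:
$v{\left(V,p \right)} = V^{2} p^{2}$
$a = \frac{73}{53}$ ($a = - \frac{146}{-106} = \left(-146\right) \left(- \frac{1}{106}\right) = \frac{73}{53} \approx 1.3774$)
$v{\left(-14,Z \right)} a + 109 = \left(-14\right)^{2} \left(-18\right)^{2} \cdot \frac{73}{53} + 109 = 196 \cdot 324 \cdot \frac{73}{53} + 109 = 63504 \cdot \frac{73}{53} + 109 = \frac{4635792}{53} + 109 = \frac{4641569}{53}$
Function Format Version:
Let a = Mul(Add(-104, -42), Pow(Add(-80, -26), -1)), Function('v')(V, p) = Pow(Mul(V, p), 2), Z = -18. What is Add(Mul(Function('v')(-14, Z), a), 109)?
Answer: Rational(4641569, 53) ≈ 87577.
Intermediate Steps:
Function('v')(V, p) = Mul(Pow(V, 2), Pow(p, 2))
a = Rational(73, 53) (a = Mul(-146, Pow(-106, -1)) = Mul(-146, Rational(-1, 106)) = Rational(73, 53) ≈ 1.3774)
Add(Mul(Function('v')(-14, Z), a), 109) = Add(Mul(Mul(Pow(-14, 2), Pow(-18, 2)), Rational(73, 53)), 109) = Add(Mul(Mul(196, 324), Rational(73, 53)), 109) = Add(Mul(63504, Rational(73, 53)), 109) = Add(Rational(4635792, 53), 109) = Rational(4641569, 53)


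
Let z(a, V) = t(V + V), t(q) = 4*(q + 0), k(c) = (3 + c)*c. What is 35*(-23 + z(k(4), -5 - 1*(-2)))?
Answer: -1645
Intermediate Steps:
k(c) = c*(3 + c)
t(q) = 4*q
z(a, V) = 8*V (z(a, V) = 4*(V + V) = 4*(2*V) = 8*V)
35*(-23 + z(k(4), -5 - 1*(-2))) = 35*(-23 + 8*(-5 - 1*(-2))) = 35*(-23 + 8*(-5 + 2)) = 35*(-23 + 8*(-3)) = 35*(-23 - 24) = 35*(-47) = -1645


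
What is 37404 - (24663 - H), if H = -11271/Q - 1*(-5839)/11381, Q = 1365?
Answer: 5072101491/398335 ≈ 12733.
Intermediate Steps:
H = -3084744/398335 (H = -11271/1365 - 1*(-5839)/11381 = -11271*1/1365 + 5839*(1/11381) = -289/35 + 5839/11381 = -3084744/398335 ≈ -7.7441)
37404 - (24663 - H) = 37404 - (24663 - 1*(-3084744/398335)) = 37404 - (24663 + 3084744/398335) = 37404 - 1*9827220849/398335 = 37404 - 9827220849/398335 = 5072101491/398335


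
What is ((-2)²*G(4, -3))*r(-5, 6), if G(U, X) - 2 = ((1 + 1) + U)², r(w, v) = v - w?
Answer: 1672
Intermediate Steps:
G(U, X) = 2 + (2 + U)² (G(U, X) = 2 + ((1 + 1) + U)² = 2 + (2 + U)²)
((-2)²*G(4, -3))*r(-5, 6) = ((-2)²*(2 + (2 + 4)²))*(6 - 1*(-5)) = (4*(2 + 6²))*(6 + 5) = (4*(2 + 36))*11 = (4*38)*11 = 152*11 = 1672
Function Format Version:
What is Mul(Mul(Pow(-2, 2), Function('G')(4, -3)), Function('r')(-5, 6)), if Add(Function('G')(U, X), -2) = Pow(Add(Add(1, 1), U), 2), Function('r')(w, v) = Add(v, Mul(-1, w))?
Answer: 1672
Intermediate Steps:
Function('G')(U, X) = Add(2, Pow(Add(2, U), 2)) (Function('G')(U, X) = Add(2, Pow(Add(Add(1, 1), U), 2)) = Add(2, Pow(Add(2, U), 2)))
Mul(Mul(Pow(-2, 2), Function('G')(4, -3)), Function('r')(-5, 6)) = Mul(Mul(Pow(-2, 2), Add(2, Pow(Add(2, 4), 2))), Add(6, Mul(-1, -5))) = Mul(Mul(4, Add(2, Pow(6, 2))), Add(6, 5)) = Mul(Mul(4, Add(2, 36)), 11) = Mul(Mul(4, 38), 11) = Mul(152, 11) = 1672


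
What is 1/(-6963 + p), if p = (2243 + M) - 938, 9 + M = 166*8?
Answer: -1/4339 ≈ -0.00023047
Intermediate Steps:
M = 1319 (M = -9 + 166*8 = -9 + 1328 = 1319)
p = 2624 (p = (2243 + 1319) - 938 = 3562 - 938 = 2624)
1/(-6963 + p) = 1/(-6963 + 2624) = 1/(-4339) = -1/4339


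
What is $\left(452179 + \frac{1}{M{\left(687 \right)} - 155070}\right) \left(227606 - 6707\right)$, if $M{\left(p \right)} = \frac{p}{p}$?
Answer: $\frac{15489204908869650}{155069} \approx 9.9886 \cdot 10^{10}$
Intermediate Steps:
$M{\left(p \right)} = 1$
$\left(452179 + \frac{1}{M{\left(687 \right)} - 155070}\right) \left(227606 - 6707\right) = \left(452179 + \frac{1}{1 - 155070}\right) \left(227606 - 6707\right) = \left(452179 + \frac{1}{-155069}\right) 220899 = \left(452179 - \frac{1}{155069}\right) 220899 = \frac{70118945350}{155069} \cdot 220899 = \frac{15489204908869650}{155069}$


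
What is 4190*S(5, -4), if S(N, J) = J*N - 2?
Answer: -92180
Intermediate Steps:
S(N, J) = -2 + J*N
4190*S(5, -4) = 4190*(-2 - 4*5) = 4190*(-2 - 20) = 4190*(-22) = -92180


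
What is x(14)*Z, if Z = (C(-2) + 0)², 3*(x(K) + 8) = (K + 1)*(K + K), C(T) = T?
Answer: 528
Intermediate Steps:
x(K) = -8 + 2*K*(1 + K)/3 (x(K) = -8 + ((K + 1)*(K + K))/3 = -8 + ((1 + K)*(2*K))/3 = -8 + (2*K*(1 + K))/3 = -8 + 2*K*(1 + K)/3)
Z = 4 (Z = (-2 + 0)² = (-2)² = 4)
x(14)*Z = (-8 + (⅔)*14 + (⅔)*14²)*4 = (-8 + 28/3 + (⅔)*196)*4 = (-8 + 28/3 + 392/3)*4 = 132*4 = 528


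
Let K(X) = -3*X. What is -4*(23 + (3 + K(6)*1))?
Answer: -32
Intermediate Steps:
-4*(23 + (3 + K(6)*1)) = -4*(23 + (3 - 3*6*1)) = -4*(23 + (3 - 18*1)) = -4*(23 + (3 - 18)) = -4*(23 - 15) = -4*8 = -32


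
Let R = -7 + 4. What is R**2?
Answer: 9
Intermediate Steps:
R = -3
R**2 = (-3)**2 = 9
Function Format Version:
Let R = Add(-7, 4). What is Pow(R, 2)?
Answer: 9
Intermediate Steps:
R = -3
Pow(R, 2) = Pow(-3, 2) = 9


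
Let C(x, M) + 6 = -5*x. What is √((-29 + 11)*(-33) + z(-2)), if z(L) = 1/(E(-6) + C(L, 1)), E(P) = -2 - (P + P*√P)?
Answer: √2*√((4753 + 3564*I*√6)/(4 + 3*I*√6))/2 ≈ 24.373 - 0.0010768*I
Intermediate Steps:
C(x, M) = -6 - 5*x
E(P) = -2 - P - P^(3/2) (E(P) = -2 - (P + P^(3/2)) = -2 + (-P - P^(3/2)) = -2 - P - P^(3/2))
z(L) = 1/(-2 - 5*L + 6*I*√6) (z(L) = 1/((-2 - 1*(-6) - (-6)^(3/2)) + (-6 - 5*L)) = 1/((-2 + 6 - (-6)*I*√6) + (-6 - 5*L)) = 1/((-2 + 6 + 6*I*√6) + (-6 - 5*L)) = 1/((4 + 6*I*√6) + (-6 - 5*L)) = 1/(-2 - 5*L + 6*I*√6))
√((-29 + 11)*(-33) + z(-2)) = √((-29 + 11)*(-33) - 1/(2 + 5*(-2) - 6*I*√6)) = √(-18*(-33) - 1/(2 - 10 - 6*I*√6)) = √(594 - 1/(-8 - 6*I*√6))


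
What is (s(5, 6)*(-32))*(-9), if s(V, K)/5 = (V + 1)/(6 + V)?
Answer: 8640/11 ≈ 785.45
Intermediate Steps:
s(V, K) = 5*(1 + V)/(6 + V) (s(V, K) = 5*((V + 1)/(6 + V)) = 5*((1 + V)/(6 + V)) = 5*(1 + V)/(6 + V))
(s(5, 6)*(-32))*(-9) = ((5*(1 + 5)/(6 + 5))*(-32))*(-9) = ((5*6/11)*(-32))*(-9) = ((5*(1/11)*6)*(-32))*(-9) = ((30/11)*(-32))*(-9) = -960/11*(-9) = 8640/11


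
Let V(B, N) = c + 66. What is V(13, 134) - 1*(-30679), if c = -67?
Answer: 30678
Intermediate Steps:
V(B, N) = -1 (V(B, N) = -67 + 66 = -1)
V(13, 134) - 1*(-30679) = -1 - 1*(-30679) = -1 + 30679 = 30678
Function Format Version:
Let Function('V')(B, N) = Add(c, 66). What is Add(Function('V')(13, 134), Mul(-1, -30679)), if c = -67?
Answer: 30678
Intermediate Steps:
Function('V')(B, N) = -1 (Function('V')(B, N) = Add(-67, 66) = -1)
Add(Function('V')(13, 134), Mul(-1, -30679)) = Add(-1, Mul(-1, -30679)) = Add(-1, 30679) = 30678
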